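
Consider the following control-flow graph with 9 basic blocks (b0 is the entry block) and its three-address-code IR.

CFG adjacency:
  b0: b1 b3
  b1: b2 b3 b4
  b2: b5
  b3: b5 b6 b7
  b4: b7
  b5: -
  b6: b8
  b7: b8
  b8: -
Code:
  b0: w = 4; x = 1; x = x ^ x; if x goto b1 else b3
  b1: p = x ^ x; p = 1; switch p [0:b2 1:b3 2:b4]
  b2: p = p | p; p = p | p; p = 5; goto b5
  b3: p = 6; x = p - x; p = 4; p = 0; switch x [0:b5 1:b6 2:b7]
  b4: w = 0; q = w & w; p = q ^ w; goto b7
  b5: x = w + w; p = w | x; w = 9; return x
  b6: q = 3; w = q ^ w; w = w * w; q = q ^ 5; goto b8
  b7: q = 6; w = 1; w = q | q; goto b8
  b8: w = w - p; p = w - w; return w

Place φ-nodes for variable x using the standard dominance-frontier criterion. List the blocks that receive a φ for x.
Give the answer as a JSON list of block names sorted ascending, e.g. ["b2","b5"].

idom tree: b1←b0 b2←b1 b3←b0 b4←b1 b5←b0 b6←b3 b7←b0 b8←b0
Dom at joins:
  b3: preds {b0,b1}: {b0} ∩ {b0,b1} = {b0}; idom=b0
  b5: preds {b2,b3}: {b0,b1,b2} ∩ {b0,b3} = {b0}; idom=b0
  b7: preds {b3,b4}: {b0,b3} ∩ {b0,b1,b4} = {b0}; idom=b0
  b8: preds {b6,b7}: {b0,b3,b6} ∩ {b0,b7} = {b0}; idom=b0

DF derivation:
  b3←b0: walk · to b0
  b3←b1: walk b1 to b0
  b5←b2: walk b2→b1 to b0
  b5←b3: walk b3 to b0
  b7←b3: walk b3 to b0
  b7←b4: walk b4→b1 to b0
  b8←b6: walk b6→b3 to b0
  b8←b7: walk b7 to b0
  b0: DF=∅
  b1: DF={b3,b5,b7}
  b2: DF={b5}
  b3: DF={b5,b7,b8}
  b4: DF={b7}
  b5: DF=∅
  b6: DF={b8}
  b7: DF={b8}
  b8: DF=∅

φ for x: defs {b0,b3,b5}
  DF⁺ = {b5,b7,b8}

Answer: ["b5", "b7", "b8"]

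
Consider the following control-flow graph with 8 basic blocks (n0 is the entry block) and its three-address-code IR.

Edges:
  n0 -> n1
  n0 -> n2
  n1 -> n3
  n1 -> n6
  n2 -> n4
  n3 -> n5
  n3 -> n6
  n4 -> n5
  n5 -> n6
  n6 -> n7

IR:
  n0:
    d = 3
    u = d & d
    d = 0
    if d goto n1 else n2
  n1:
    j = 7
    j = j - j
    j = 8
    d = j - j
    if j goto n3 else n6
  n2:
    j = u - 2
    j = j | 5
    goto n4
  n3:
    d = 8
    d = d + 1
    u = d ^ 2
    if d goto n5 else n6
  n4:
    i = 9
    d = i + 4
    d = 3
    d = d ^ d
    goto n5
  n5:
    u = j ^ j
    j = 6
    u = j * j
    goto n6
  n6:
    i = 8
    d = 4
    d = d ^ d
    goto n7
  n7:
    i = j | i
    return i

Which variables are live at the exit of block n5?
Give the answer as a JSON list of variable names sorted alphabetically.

Answer: ["j"]

Derivation:
Per-block:
  n0: def={d,u} ue=∅
  n1: def={d,j} ue=∅
  n2: def={j} ue={u}
  n3: def={d,u} ue=∅
  n4: def={d,i} ue=∅
  n5: def={j,u} ue={j}
  n6: def={d,i} ue=∅
  n7: def={i} ue={i,j}

Backward fixpoint:
  n0 li=∅ lo={u}
  n1 li=∅ lo={j}
  n2 li={u} lo={j}
  n3 li={j} lo={j}
  n4 li={j} lo={j}
  n5 li={j} lo={j}
  n6 li={j} lo={i,j}
  n7 li={i,j} lo=∅

live-out(n5) = ["j"]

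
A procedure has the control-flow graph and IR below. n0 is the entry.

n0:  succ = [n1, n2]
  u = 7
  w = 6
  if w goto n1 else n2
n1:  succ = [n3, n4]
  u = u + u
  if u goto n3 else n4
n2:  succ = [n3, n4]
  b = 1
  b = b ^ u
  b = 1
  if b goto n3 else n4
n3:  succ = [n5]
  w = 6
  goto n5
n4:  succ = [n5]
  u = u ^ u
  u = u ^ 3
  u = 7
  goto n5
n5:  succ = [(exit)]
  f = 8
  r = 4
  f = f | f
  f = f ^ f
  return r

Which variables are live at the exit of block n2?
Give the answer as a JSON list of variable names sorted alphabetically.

Block summaries:
  n0: {u,w} / ∅
  n1: {u} / {u}
  n2: {b} / {u}
  n3: {w} / ∅
  n4: {u} / {u}
  n5: {f,r} / ∅

Liveness:
  n0: in=∅ out={u}
  n1: in={u} out={u}
  n2: in={u} out={u}
  n3: in=∅ out=∅
  n4: in={u} out=∅
  n5: in=∅ out=∅

live-out(n2) = ["u"]

Answer: ["u"]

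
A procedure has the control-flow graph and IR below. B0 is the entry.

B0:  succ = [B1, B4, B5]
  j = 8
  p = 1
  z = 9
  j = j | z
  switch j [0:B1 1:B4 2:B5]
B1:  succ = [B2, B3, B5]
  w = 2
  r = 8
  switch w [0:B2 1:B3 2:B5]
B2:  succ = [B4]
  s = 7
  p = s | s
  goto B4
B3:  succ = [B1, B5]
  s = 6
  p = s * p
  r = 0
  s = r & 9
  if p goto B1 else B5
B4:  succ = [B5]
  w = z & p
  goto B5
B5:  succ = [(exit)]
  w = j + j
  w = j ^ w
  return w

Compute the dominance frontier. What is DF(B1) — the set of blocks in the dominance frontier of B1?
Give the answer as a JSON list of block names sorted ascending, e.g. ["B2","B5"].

idom tree: B1←B0 B2←B1 B3←B1 B4←B0 B5←B0
Dom∩ at merges:
  B1: preds {B0,B3}: {B0} ∩ {B0,B1,B3} = {B0}; idom=B0
  B4: preds {B0,B2}: {B0} ∩ {B0,B1,B2} = {B0}; idom=B0
  B5: preds {B0,B1,B3,B4}: {B0} ∩ {B0,B1} ∩ {B0,B1,B3} ∩ {B0,B4} = {B0}; idom=B0

Frontier:
  join B1 pred B0: · stop@B0
  join B1 pred B3: B3→B1 stop@B0
  join B4 pred B0: · stop@B0
  join B4 pred B2: B2→B1 stop@B0
  join B5 pred B0: · stop@B0
  join B5 pred B1: B1 stop@B0
  join B5 pred B3: B3→B1 stop@B0
  join B5 pred B4: B4 stop@B0
  DF(B0)=∅
  DF(B1)={B1,B4,B5}
  DF(B2)={B4}
  DF(B3)={B1,B5}
  DF(B4)={B5}
  DF(B5)=∅

DF(B1) = ["B1", "B4", "B5"]

Answer: ["B1", "B4", "B5"]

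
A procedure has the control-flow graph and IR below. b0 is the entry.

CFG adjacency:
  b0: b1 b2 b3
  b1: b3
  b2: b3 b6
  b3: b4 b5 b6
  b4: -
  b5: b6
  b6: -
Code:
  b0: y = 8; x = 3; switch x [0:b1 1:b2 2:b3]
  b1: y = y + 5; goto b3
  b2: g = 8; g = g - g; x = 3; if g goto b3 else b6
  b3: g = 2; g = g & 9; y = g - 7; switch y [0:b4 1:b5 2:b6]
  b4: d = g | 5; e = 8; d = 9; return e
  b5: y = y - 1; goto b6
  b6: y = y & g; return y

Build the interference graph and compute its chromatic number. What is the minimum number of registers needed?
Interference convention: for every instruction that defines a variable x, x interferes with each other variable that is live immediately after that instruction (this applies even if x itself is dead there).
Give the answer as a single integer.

def/use:
  b0: def={x,y} ue=∅
  b1: def={y} ue={y}
  b2: def={g,x} ue=∅
  b3: def={g,y} ue=∅
  b4: def={d,e} ue={g}
  b5: def={y} ue={y}
  b6: def={y} ue={g,y}

Backward fixpoint:
  live b0: ∅→{y}
  live b1: {y}→∅
  live b2: {y}→{g,y}
  live b3: ∅→{g,y}
  live b4: {g}→∅
  live b5: {g,y}→{g,y}
  live b6: {g,y}→∅

Interference:
  d — {e}
  e — {d}
  g — {x,y}
  x — {g,y}
  y — {g,x}

Registers:
  {g,x,y} pairwise interfere (3-clique) ⇒ χ ≥ 3
  assign d→R0 e→R1 g→R0 x→R1 y→R2 — no edge inside a register ⇒ χ ≤ 3
  χ = 3

Answer: 3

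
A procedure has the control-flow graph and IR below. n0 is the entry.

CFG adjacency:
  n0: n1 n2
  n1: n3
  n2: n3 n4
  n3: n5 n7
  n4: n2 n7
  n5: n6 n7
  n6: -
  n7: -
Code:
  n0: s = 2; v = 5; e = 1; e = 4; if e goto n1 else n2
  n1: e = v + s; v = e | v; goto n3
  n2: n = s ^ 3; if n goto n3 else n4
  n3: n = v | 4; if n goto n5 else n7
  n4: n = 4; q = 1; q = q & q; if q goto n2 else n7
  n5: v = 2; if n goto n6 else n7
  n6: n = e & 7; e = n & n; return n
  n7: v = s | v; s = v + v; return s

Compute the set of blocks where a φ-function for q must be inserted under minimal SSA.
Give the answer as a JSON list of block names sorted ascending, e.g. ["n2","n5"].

idom tree: n1←n0 n2←n0 n3←n0 n4←n2 n5←n3 n6←n5 n7←n0
Dom at joins:
  n2: preds {n0,n4}: {n0} ∩ {n0,n2,n4} = {n0}; idom=n0
  n3: preds {n1,n2}: {n0,n1} ∩ {n0,n2} = {n0}; idom=n0
  n7: preds {n3,n4,n5}: {n0,n3} ∩ {n0,n2,n4} ∩ {n0,n3,n5} = {n0}; idom=n0

Frontier:
  join n2 pred n0: · stop@n0
  join n2 pred n4: n4→n2 stop@n0
  join n3 pred n1: n1 stop@n0
  join n3 pred n2: n2 stop@n0
  join n7 pred n3: n3 stop@n0
  join n7 pred n4: n4→n2 stop@n0
  join n7 pred n5: n5→n3 stop@n0
  DF(n0)=∅
  DF(n1)={n3}
  DF(n2)={n2,n3,n7}
  DF(n3)={n7}
  DF(n4)={n2,n7}
  DF(n5)={n7}
  DF(n6)=∅
  DF(n7)=∅

φ for q: defs {n4}
  DF⁺ = {n2,n3,n7}

Answer: ["n2", "n3", "n7"]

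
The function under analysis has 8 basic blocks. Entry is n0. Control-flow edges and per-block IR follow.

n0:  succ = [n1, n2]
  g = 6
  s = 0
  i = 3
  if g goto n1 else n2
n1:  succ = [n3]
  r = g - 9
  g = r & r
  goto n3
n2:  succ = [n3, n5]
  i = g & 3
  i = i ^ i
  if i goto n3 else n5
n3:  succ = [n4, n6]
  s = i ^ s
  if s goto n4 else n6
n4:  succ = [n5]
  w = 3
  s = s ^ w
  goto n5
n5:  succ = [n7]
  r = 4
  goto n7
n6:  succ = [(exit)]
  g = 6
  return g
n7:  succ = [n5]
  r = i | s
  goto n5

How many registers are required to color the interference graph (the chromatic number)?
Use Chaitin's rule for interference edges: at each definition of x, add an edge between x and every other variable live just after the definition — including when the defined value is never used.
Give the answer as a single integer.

Answer: 3

Working:
Per-block:
  n0: def={g,i,s} ue=∅
  n1: def={g,r} ue={g}
  n2: def={i} ue={g}
  n3: def={s} ue={i,s}
  n4: def={s,w} ue={s}
  n5: def={r} ue=∅
  n6: def={g} ue=∅
  n7: def={r} ue={i,s}

Live sets:
  live n0: ∅→{g,i,s}
  live n1: {g,i,s}→{i,s}
  live n2: {g,s}→{i,s}
  live n3: {i,s}→{i,s}
  live n4: {i,s}→{i,s}
  live n5: {i,s}→{i,s}
  live n6: ∅→∅
  live n7: {i,s}→{i,s}

Interference:
  g — {i,s}
  i — {g,r,s,w}
  r — {i,s}
  s — {g,i,r,w}
  w — {i,s}

Registers:
  clique {g,i,s} ⇒ need ≥ 3
  3-colouring: R0={i}  R1={s}  R2={g,r,w}
  χ = 3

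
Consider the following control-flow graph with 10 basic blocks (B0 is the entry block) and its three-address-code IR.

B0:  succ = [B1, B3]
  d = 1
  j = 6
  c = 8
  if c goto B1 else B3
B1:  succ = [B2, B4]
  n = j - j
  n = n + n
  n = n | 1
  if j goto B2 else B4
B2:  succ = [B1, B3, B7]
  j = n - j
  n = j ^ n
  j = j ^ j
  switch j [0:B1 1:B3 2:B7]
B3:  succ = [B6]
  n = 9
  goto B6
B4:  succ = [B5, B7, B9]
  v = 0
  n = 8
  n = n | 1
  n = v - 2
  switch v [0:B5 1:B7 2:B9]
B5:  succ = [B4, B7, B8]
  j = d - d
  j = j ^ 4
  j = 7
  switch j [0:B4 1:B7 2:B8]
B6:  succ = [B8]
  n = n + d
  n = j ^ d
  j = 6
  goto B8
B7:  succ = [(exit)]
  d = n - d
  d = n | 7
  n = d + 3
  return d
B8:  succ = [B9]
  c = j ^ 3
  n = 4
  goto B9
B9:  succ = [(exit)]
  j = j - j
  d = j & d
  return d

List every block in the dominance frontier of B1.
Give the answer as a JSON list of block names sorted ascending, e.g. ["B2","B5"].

Answer: ["B1", "B3", "B8", "B9"]

Working:
idom tree: B1←B0 B2←B1 B3←B0 B4←B1 B5←B4 B6←B3 B7←B1 B8←B0 B9←B0
Dom at joins:
  B1: preds {B0,B2}: {B0} ∩ {B0,B1,B2} = {B0}; idom=B0
  B3: preds {B0,B2}: {B0} ∩ {B0,B1,B2} = {B0}; idom=B0
  B4: preds {B1,B5}: {B0,B1} ∩ {B0,B1,B4,B5} = {B0,B1}; idom=B1
  B7: preds {B2,B4,B5}: {B0,B1,B2} ∩ {B0,B1,B4} ∩ {B0,B1,B4,B5} = {B0,B1}; idom=B1
  B8: preds {B5,B6}: {B0,B1,B4,B5} ∩ {B0,B3,B6} = {B0}; idom=B0
  B9: preds {B4,B8}: {B0,B1,B4} ∩ {B0,B8} = {B0}; idom=B0

Frontier:
  B1←B0: walk · to B0
  B1←B2: walk B2→B1 to B0
  B3←B0: walk · to B0
  B3←B2: walk B2→B1 to B0
  B4←B1: walk · to B1
  B4←B5: walk B5→B4 to B1
  B7←B2: walk B2 to B1
  B7←B4: walk B4 to B1
  B7←B5: walk B5→B4 to B1
  B8←B5: walk B5→B4→B1 to B0
  B8←B6: walk B6→B3 to B0
  B9←B4: walk B4→B1 to B0
  B9←B8: walk B8 to B0
  B0: DF=∅
  B1: DF={B1,B3,B8,B9}
  B2: DF={B1,B3,B7}
  B3: DF={B8}
  B4: DF={B4,B7,B8,B9}
  B5: DF={B4,B7,B8}
  B6: DF={B8}
  B7: DF=∅
  B8: DF={B9}
  B9: DF=∅

DF(B1) = ["B1", "B3", "B8", "B9"]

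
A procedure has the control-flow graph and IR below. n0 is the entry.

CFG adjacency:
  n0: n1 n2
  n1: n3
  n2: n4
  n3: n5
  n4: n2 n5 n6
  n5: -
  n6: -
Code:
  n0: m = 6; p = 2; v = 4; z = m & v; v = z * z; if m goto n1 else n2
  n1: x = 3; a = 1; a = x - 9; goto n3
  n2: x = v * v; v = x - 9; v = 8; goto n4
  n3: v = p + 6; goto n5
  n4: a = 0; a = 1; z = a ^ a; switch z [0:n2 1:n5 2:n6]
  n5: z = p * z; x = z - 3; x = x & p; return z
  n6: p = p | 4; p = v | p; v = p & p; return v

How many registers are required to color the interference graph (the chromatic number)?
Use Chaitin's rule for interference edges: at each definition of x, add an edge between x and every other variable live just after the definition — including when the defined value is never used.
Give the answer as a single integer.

Block summaries:
  n0: def={m,p,v,z} ue=∅
  n1: def={a,x} ue=∅
  n2: def={v,x} ue={v}
  n3: def={v} ue={p}
  n4: def={a,z} ue=∅
  n5: def={x,z} ue={p,z}
  n6: def={p,v} ue={p,v}

Backward fixpoint:
  n0 li=∅ lo={p,v,z}
  n1 li={p,z} lo={p,z}
  n2 li={p,v} lo={p,v}
  n3 li={p,z} lo={p,z}
  n4 li={p,v} lo={p,v,z}
  n5 li={p,z} lo=∅
  n6 li={p,v} lo=∅

Interfere edges:
  a: {p,v,x,z}
  m: {p,v,z}
  p: {a,m,v,x,z}
  v: {a,m,p,z}
  x: {a,p,z}
  z: {a,m,p,v,x}

Chromatic number:
  clique {a,p,v,z} ⇒ need ≥ 4
  4-colouring: r0={p}  r1={z}  r2={a,m}  r3={v,x}
  χ = 4

Answer: 4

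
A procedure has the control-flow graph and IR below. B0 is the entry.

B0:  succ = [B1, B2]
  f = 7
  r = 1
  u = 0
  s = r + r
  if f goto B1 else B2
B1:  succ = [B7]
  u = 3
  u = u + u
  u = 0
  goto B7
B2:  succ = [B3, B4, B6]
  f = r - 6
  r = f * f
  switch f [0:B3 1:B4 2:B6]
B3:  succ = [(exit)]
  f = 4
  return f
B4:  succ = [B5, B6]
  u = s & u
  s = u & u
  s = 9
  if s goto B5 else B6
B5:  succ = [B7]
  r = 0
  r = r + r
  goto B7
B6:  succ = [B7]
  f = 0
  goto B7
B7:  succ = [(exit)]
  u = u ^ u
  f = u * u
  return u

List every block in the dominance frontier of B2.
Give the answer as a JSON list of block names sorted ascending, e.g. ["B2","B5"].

Answer: ["B7"]

Analysis:
idom tree: B1←B0 B2←B0 B3←B2 B4←B2 B5←B4 B6←B2 B7←B0
Dom∩ at merges:
  B6: preds {B2,B4}: {B0,B2} ∩ {B0,B2,B4} = {B0,B2}; idom=B2
  B7: preds {B1,B5,B6}: {B0,B1} ∩ {B0,B2,B4,B5} ∩ {B0,B2,B6} = {B0}; idom=B0

DF derivation:
  B6←B2: walk · to B2
  B6←B4: walk B4 to B2
  B7←B1: walk B1 to B0
  B7←B5: walk B5→B4→B2 to B0
  B7←B6: walk B6→B2 to B0
  B0: DF=∅
  B1: DF={B7}
  B2: DF={B7}
  B3: DF=∅
  B4: DF={B6,B7}
  B5: DF={B7}
  B6: DF={B7}
  B7: DF=∅

DF(B2) = ["B7"]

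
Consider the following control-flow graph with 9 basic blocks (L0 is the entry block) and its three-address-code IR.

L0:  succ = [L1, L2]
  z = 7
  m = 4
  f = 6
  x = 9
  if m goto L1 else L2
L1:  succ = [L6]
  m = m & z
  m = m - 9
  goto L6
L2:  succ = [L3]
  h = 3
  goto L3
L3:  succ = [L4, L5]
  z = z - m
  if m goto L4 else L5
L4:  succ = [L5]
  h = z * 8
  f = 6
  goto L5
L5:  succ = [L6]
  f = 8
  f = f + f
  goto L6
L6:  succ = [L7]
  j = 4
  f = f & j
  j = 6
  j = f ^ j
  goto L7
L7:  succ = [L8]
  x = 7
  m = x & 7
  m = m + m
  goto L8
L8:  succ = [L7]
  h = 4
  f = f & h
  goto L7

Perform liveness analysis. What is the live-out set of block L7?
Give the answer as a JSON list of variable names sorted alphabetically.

Answer: ["f"]

Derivation:
Per-block:
  L0 def {f,m,x,z} use ∅
  L1 def {m} use {m,z}
  L2 def {h} use ∅
  L3 def {z} use {m,z}
  L4 def {f,h} use {z}
  L5 def {f} use ∅
  L6 def {f,j} use {f}
  L7 def {m,x} use ∅
  L8 def {f,h} use {f}

Liveness:
  L0 li=∅ lo={f,m,z}
  L1 li={f,m,z} lo={f}
  L2 li={m,z} lo={m,z}
  L3 li={m,z} lo={z}
  L4 li={z} lo=∅
  L5 li=∅ lo={f}
  L6 li={f} lo={f}
  L7 li={f} lo={f}
  L8 li={f} lo={f}

live-out(L7) = ["f"]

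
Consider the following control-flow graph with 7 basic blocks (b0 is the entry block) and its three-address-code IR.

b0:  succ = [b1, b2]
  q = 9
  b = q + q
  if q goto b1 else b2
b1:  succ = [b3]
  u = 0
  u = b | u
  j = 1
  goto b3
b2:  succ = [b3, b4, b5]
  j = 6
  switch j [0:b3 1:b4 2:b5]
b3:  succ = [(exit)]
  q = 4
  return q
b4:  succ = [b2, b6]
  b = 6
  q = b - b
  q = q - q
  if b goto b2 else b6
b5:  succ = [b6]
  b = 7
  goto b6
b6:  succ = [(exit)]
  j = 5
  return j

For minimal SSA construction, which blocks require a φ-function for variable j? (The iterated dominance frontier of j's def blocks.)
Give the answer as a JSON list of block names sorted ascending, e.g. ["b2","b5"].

Answer: ["b2", "b3"]

Working:
idom tree: b1←b0 b2←b0 b3←b0 b4←b2 b5←b2 b6←b2
Join-block Dom:
  b2: preds {b0,b4}: {b0} ∩ {b0,b2,b4} = {b0}; idom=b0
  b3: preds {b1,b2}: {b0,b1} ∩ {b0,b2} = {b0}; idom=b0
  b6: preds {b4,b5}: {b0,b2,b4} ∩ {b0,b2,b5} = {b0,b2}; idom=b2

DF derivation:
  join b2 pred b0: · stop@b0
  join b2 pred b4: b4→b2 stop@b0
  join b3 pred b1: b1 stop@b0
  join b3 pred b2: b2 stop@b0
  join b6 pred b4: b4 stop@b2
  join b6 pred b5: b5 stop@b2
  b0: DF=∅
  b1: DF={b3}
  b2: DF={b2,b3}
  b3: DF=∅
  b4: DF={b2,b6}
  b5: DF={b6}
  b6: DF=∅

φ for j: defs {b1,b2,b6}
  DF⁺ = {b2,b3}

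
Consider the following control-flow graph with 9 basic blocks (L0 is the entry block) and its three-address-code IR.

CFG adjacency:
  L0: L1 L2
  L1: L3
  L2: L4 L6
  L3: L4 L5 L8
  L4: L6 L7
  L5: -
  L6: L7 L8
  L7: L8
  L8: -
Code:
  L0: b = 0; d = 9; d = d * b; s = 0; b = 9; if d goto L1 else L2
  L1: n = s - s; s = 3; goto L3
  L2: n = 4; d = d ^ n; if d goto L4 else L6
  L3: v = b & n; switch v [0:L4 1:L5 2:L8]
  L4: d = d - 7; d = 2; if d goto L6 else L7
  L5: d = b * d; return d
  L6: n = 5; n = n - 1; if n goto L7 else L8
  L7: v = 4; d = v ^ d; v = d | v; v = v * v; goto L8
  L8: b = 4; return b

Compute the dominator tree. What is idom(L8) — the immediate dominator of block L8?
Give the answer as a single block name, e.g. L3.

Answer: L0

Derivation:
idom tree: L1←L0 L2←L0 L3←L1 L4←L0 L5←L3 L6←L0 L7←L0 L8←L0
Dom at joins:
  L4: preds {L2,L3}: {L0,L2} ∩ {L0,L1,L3} = {L0}; idom=L0
  L6: preds {L2,L4}: {L0,L2} ∩ {L0,L4} = {L0}; idom=L0
  L7: preds {L4,L6}: {L0,L4} ∩ {L0,L6} = {L0}; idom=L0
  L8: preds {L3,L6,L7}: {L0,L1,L3} ∩ {L0,L6} ∩ {L0,L7} = {L0}; idom=L0

idom(L8) = L0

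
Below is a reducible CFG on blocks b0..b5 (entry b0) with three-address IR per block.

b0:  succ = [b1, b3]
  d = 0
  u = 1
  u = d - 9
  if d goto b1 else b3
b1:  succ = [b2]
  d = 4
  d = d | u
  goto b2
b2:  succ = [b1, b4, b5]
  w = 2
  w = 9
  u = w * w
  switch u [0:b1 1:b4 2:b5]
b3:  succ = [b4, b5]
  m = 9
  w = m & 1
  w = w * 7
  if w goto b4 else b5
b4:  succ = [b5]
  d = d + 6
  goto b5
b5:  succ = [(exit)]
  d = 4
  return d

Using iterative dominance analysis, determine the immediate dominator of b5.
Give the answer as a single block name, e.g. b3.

idom tree: b1←b0 b2←b1 b3←b0 b4←b0 b5←b0
Join-block Dom:
  b1: preds {b0,b2}: {b0} ∩ {b0,b1,b2} = {b0}; idom=b0
  b4: preds {b2,b3}: {b0,b1,b2} ∩ {b0,b3} = {b0}; idom=b0
  b5: preds {b2,b3,b4}: {b0,b1,b2} ∩ {b0,b3} ∩ {b0,b4} = {b0}; idom=b0

idom(b5) = b0

Answer: b0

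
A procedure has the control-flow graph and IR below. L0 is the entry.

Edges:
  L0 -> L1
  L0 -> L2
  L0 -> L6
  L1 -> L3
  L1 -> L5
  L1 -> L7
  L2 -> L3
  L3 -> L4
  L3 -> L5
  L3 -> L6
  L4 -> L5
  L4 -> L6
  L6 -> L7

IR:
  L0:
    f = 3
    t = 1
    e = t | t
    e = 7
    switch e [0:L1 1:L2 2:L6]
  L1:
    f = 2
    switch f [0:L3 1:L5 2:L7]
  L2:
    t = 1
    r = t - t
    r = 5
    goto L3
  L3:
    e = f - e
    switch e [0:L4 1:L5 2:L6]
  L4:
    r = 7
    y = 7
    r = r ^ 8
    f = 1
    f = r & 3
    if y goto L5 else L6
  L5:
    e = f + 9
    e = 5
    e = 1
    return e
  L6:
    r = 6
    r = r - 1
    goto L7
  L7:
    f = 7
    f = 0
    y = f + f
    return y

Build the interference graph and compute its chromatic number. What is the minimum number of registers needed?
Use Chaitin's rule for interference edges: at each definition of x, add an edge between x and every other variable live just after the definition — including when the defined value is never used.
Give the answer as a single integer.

Block summaries:
  L0: {e,f,t} / ∅
  L1: {f} / ∅
  L2: {r,t} / ∅
  L3: {e} / {e,f}
  L4: {f,r,y} / ∅
  L5: {e} / {f}
  L6: {r} / ∅
  L7: {f,y} / ∅

Liveness:
  L0 li=∅ lo={e,f}
  L1 li={e} lo={e,f}
  L2 li={e,f} lo={e,f}
  L3 li={e,f} lo={f}
  L4 li=∅ lo={f}
  L5 li={f} lo=∅
  L6 li=∅ lo=∅
  L7 li=∅ lo=∅

Interference:
  e: {f,r,t}
  f: {e,r,t,y}
  r: {e,f,y}
  t: {e,f}
  y: {f,r}

Registers:
  {e,f,r} pairwise interfere (3-clique) ⇒ χ ≥ 3
  assign e→r1 f→r0 r→r2 t→r2 y→r1 — no edge inside a register ⇒ χ ≤ 3
  χ = 3

Answer: 3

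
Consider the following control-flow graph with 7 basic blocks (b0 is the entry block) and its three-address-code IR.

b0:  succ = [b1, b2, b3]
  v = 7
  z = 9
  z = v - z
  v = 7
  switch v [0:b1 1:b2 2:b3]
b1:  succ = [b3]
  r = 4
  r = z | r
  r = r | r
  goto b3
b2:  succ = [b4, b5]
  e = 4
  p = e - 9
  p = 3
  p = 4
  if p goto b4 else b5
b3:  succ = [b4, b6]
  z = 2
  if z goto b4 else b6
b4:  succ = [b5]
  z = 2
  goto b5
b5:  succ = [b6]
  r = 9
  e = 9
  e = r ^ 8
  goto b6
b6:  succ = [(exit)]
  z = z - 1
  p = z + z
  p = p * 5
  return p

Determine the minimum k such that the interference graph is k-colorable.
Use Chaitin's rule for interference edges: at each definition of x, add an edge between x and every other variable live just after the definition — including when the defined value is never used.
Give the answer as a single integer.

Block summaries:
  b0 def {v,z} use ∅
  b1 def {r} use {z}
  b2 def {e,p} use ∅
  b3 def {z} use ∅
  b4 def {z} use ∅
  b5 def {e,r} use ∅
  b6 def {p,z} use {z}

Live sets:
  b0: in=∅ out={z}
  b1: in={z} out=∅
  b2: in={z} out={z}
  b3: in=∅ out={z}
  b4: in=∅ out={z}
  b5: in={z} out={z}
  b6: in={z} out=∅

Interfere edges:
  e↔{r,z}
  p↔{z}
  r↔{e,z}
  v↔{z}
  z↔{e,p,r,v}

Chromatic number:
  {e,r,z} pairwise interfere (3-clique) ⇒ χ ≥ 3
  assign e→r1 p→r1 r→r2 v→r1 z→r0 — no edge inside a register ⇒ χ ≤ 3
  χ = 3

Answer: 3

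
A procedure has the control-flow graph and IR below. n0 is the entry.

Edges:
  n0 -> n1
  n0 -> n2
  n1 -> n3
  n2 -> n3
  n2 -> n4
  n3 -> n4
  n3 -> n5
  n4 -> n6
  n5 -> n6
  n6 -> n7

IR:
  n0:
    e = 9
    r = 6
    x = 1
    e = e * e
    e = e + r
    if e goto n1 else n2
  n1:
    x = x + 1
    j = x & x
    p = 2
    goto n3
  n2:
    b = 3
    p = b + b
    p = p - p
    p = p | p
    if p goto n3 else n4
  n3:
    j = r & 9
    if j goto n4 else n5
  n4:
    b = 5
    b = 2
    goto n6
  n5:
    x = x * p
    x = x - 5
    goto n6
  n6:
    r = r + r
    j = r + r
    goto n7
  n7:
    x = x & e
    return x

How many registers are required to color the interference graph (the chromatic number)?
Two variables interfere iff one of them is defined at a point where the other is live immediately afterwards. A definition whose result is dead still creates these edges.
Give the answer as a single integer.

def/use:
  n0: {e,r,x} / ∅
  n1: {j,p,x} / {x}
  n2: {b,p} / ∅
  n3: {j} / {r}
  n4: {b} / ∅
  n5: {x} / {p,x}
  n6: {j,r} / {r}
  n7: {x} / {e,x}

Liveness:
  live n0: ∅→{e,r,x}
  live n1: {e,r,x}→{e,p,r,x}
  live n2: {e,r,x}→{e,p,r,x}
  live n3: {e,p,r,x}→{e,p,r,x}
  live n4: {e,r,x}→{e,r,x}
  live n5: {e,p,r,x}→{e,r,x}
  live n6: {e,r,x}→{e,x}
  live n7: {e,x}→∅

Interference:
  b: {e,r,x}
  e: {b,j,p,r,x}
  j: {e,p,r,x}
  p: {e,j,r,x}
  r: {b,e,j,p,x}
  x: {b,e,j,p,r}

Chromatic number:
  {e,j,p,r,x} pairwise interfere (5-clique) ⇒ χ ≥ 5
  5-colouring: R0={e}  R1={r}  R2={x}  R3={b,j}  R4={p}
  χ = 5

Answer: 5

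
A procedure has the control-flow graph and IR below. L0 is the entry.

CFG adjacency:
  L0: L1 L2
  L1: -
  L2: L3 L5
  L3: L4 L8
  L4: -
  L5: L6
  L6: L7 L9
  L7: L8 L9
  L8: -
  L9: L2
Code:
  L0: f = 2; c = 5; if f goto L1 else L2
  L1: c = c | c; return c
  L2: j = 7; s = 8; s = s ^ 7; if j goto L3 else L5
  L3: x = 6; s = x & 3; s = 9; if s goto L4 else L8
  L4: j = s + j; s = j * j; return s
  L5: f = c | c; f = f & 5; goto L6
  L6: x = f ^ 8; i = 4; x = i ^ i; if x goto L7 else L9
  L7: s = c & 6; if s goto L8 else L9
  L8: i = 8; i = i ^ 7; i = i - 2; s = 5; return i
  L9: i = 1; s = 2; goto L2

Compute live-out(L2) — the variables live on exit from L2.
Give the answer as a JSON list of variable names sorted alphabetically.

Block summaries:
  L0 def {c,f} use ∅
  L1 def {c} use {c}
  L2 def {j,s} use ∅
  L3 def {s,x} use ∅
  L4 def {j,s} use {j,s}
  L5 def {f} use {c}
  L6 def {i,x} use {f}
  L7 def {s} use {c}
  L8 def {i,s} use ∅
  L9 def {i,s} use ∅

Live sets:
  live L0: ∅→{c}
  live L1: {c}→∅
  live L2: {c}→{c,j}
  live L3: {j}→{j,s}
  live L4: {j,s}→∅
  live L5: {c}→{c,f}
  live L6: {c,f}→{c}
  live L7: {c}→{c}
  live L8: ∅→∅
  live L9: {c}→{c}

live-out(L2) = ["c", "j"]

Answer: ["c", "j"]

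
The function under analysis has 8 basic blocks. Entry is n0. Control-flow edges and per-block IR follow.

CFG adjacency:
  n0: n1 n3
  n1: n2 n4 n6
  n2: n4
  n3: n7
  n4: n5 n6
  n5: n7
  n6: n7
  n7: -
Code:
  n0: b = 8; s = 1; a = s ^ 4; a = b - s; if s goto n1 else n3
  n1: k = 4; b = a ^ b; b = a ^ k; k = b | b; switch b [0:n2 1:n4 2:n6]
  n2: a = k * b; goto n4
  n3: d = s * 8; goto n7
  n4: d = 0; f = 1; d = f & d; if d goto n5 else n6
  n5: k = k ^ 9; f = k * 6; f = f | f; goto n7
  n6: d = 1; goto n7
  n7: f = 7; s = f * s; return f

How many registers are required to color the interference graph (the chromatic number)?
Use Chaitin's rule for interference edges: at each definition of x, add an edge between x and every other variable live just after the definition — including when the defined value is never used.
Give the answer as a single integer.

Per-block:
  n0 def {a,b,s} use ∅
  n1 def {b,k} use {a,b}
  n2 def {a} use {b,k}
  n3 def {d} use {s}
  n4 def {d,f} use ∅
  n5 def {f,k} use {k}
  n6 def {d} use ∅
  n7 def {f,s} use {s}

Live sets:
  n0 li=∅ lo={a,b,s}
  n1 li={a,b,s} lo={b,k,s}
  n2 li={b,k,s} lo={k,s}
  n3 li={s} lo={s}
  n4 li={k,s} lo={k,s}
  n5 li={k,s} lo={s}
  n6 li={s} lo={s}
  n7 li={s} lo=∅

Interference:
  a: {b,k,s}
  b: {a,k,s}
  d: {f,k,s}
  f: {d,k,s}
  k: {a,b,d,f,s}
  s: {a,b,d,f,k}

Chromatic number:
  clique {a,b,k,s} ⇒ need ≥ 4
  assign a→R2 b→R3 d→R2 f→R3 k→R0 s→R1 — no edge inside a register ⇒ χ ≤ 4
  χ = 4

Answer: 4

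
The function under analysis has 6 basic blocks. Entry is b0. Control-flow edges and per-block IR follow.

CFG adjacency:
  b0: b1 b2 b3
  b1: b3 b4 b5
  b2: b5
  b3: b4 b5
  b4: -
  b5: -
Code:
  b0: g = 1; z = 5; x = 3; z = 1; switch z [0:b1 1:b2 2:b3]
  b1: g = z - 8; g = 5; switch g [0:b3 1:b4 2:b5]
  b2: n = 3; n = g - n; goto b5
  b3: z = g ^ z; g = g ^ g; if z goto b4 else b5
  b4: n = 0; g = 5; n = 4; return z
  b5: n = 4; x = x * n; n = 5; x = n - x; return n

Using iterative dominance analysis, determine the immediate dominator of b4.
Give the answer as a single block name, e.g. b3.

Answer: b0

Derivation:
idom tree: b1←b0 b2←b0 b3←b0 b4←b0 b5←b0
Join-block Dom:
  b3: preds {b0,b1}: {b0} ∩ {b0,b1} = {b0}; idom=b0
  b4: preds {b1,b3}: {b0,b1} ∩ {b0,b3} = {b0}; idom=b0
  b5: preds {b1,b2,b3}: {b0,b1} ∩ {b0,b2} ∩ {b0,b3} = {b0}; idom=b0

idom(b4) = b0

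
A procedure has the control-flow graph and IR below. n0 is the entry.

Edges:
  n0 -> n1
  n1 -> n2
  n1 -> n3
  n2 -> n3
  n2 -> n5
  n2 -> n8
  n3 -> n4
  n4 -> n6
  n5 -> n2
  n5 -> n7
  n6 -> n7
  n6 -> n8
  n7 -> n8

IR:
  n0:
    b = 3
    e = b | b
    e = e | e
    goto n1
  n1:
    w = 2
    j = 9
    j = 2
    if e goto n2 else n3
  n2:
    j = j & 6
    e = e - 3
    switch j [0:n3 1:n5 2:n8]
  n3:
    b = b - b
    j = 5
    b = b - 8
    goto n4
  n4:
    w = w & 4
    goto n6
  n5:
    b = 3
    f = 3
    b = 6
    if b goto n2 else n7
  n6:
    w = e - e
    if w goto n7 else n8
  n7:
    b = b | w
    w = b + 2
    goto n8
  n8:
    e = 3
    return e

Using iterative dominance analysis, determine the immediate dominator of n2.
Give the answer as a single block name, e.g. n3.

Answer: n1

Derivation:
idom tree: n1←n0 n2←n1 n3←n1 n4←n3 n5←n2 n6←n4 n7←n1 n8←n1
Dom at joins:
  n2: preds {n1,n5}: {n0,n1} ∩ {n0,n1,n2,n5} = {n0,n1}; idom=n1
  n3: preds {n1,n2}: {n0,n1} ∩ {n0,n1,n2} = {n0,n1}; idom=n1
  n7: preds {n5,n6}: {n0,n1,n2,n5} ∩ {n0,n1,n3,n4,n6} = {n0,n1}; idom=n1
  n8: preds {n2,n6,n7}: {n0,n1,n2} ∩ {n0,n1,n3,n4,n6} ∩ {n0,n1,n7} = {n0,n1}; idom=n1

idom(n2) = n1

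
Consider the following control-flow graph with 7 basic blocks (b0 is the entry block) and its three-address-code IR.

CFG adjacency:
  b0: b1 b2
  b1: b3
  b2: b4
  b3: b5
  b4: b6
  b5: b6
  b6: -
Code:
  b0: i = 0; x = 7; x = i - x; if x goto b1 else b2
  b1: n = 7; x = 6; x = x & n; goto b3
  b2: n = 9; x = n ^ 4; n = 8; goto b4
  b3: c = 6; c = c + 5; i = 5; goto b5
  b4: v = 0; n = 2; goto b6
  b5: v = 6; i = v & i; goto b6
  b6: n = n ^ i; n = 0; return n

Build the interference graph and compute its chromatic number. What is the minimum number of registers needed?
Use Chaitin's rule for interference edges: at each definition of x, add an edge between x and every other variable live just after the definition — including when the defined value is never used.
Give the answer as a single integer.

Block summaries:
  b0: {i,x} / ∅
  b1: {n,x} / ∅
  b2: {n,x} / ∅
  b3: {c,i} / ∅
  b4: {n,v} / ∅
  b5: {i,v} / {i}
  b6: {n} / {i,n}

Backward fixpoint:
  b0 li=∅ lo={i}
  b1 li=∅ lo={n}
  b2 li={i} lo={i}
  b3 li={n} lo={i,n}
  b4 li={i} lo={i,n}
  b5 li={i,n} lo={i,n}
  b6 li={i,n} lo=∅

Interference:
  c — {n}
  i — {n,v,x}
  n — {c,i,v,x}
  v — {i,n}
  x — {i,n}

Chromatic number:
  lower bound: {i,n,v} mutually conflict ⇒ χ ≥ 3
  assign c→r1 i→r1 n→r0 v→r2 x→r2 — no edge inside a register ⇒ χ ≤ 3
  χ = 3

Answer: 3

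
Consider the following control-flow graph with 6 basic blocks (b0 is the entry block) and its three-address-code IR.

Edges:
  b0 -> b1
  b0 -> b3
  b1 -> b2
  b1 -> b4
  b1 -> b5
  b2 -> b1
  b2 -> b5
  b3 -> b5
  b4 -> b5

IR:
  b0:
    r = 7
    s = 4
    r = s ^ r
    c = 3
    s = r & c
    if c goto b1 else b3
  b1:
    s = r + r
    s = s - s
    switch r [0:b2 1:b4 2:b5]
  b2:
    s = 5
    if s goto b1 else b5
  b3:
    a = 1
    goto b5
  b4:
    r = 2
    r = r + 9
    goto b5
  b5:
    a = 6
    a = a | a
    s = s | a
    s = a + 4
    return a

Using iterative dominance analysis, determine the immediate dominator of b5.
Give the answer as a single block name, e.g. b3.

idom tree: b1←b0 b2←b1 b3←b0 b4←b1 b5←b0
Dom∩ at merges:
  b1: preds {b0,b2}: {b0} ∩ {b0,b1,b2} = {b0}; idom=b0
  b5: preds {b1,b2,b3,b4}: {b0,b1} ∩ {b0,b1,b2} ∩ {b0,b3} ∩ {b0,b1,b4} = {b0}; idom=b0

idom(b5) = b0

Answer: b0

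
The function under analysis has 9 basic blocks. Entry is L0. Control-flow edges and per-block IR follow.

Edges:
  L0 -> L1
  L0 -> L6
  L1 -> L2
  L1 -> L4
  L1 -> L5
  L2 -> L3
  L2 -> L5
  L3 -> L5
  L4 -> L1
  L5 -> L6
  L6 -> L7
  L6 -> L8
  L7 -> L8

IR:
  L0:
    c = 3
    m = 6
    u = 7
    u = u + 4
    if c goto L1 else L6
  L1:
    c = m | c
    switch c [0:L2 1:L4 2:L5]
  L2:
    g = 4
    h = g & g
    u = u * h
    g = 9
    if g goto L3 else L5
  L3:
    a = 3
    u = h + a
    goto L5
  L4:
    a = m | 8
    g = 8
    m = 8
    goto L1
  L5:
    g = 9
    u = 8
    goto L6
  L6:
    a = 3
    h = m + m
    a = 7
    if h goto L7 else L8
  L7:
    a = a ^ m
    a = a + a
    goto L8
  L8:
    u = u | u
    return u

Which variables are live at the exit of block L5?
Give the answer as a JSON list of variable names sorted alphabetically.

Per-block:
  L0 def {c,m,u} use ∅
  L1 def {c} use {c,m}
  L2 def {g,h,u} use {u}
  L3 def {a,u} use {h}
  L4 def {a,g,m} use {m}
  L5 def {g,u} use ∅
  L6 def {a,h} use {m}
  L7 def {a} use {a,m}
  L8 def {u} use {u}

Backward fixpoint:
  L0 li=∅ lo={c,m,u}
  L1 li={c,m,u} lo={c,m,u}
  L2 li={m,u} lo={h,m}
  L3 li={h,m} lo={m}
  L4 li={c,m,u} lo={c,m,u}
  L5 li={m} lo={m,u}
  L6 li={m,u} lo={a,m,u}
  L7 li={a,m,u} lo={u}
  L8 li={u} lo=∅

live-out(L5) = ["m", "u"]

Answer: ["m", "u"]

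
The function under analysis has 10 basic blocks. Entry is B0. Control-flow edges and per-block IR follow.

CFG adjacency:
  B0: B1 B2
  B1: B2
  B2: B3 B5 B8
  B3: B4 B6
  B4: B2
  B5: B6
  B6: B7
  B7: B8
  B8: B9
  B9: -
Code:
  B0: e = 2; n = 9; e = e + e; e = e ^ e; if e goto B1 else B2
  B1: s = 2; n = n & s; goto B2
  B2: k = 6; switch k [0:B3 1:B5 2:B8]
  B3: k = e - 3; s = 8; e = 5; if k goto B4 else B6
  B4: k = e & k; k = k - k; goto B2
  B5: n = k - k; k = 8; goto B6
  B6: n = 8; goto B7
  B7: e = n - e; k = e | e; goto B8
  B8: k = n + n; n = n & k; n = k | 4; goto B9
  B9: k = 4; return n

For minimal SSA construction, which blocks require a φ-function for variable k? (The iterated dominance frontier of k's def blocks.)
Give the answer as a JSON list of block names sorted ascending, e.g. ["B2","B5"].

Answer: ["B2", "B6", "B8"]

Derivation:
idom tree: B1←B0 B2←B0 B3←B2 B4←B3 B5←B2 B6←B2 B7←B6 B8←B2 B9←B8
Dom∩ at merges:
  B2: preds {B0,B1,B4}: {B0} ∩ {B0,B1} ∩ {B0,B2,B3,B4} = {B0}; idom=B0
  B6: preds {B3,B5}: {B0,B2,B3} ∩ {B0,B2,B5} = {B0,B2}; idom=B2
  B8: preds {B2,B7}: {B0,B2} ∩ {B0,B2,B6,B7} = {B0,B2}; idom=B2

DF derivation:
  join B2 pred B0: · stop@B0
  join B2 pred B1: B1 stop@B0
  join B2 pred B4: B4→B3→B2 stop@B0
  join B6 pred B3: B3 stop@B2
  join B6 pred B5: B5 stop@B2
  join B8 pred B2: · stop@B2
  join B8 pred B7: B7→B6 stop@B2
  B0 → ∅
  B1 → {B2}
  B2 → {B2}
  B3 → {B2,B6}
  B4 → {B2}
  B5 → {B6}
  B6 → {B8}
  B7 → {B8}
  B8 → ∅
  B9 → ∅

φ for k: defs {B2,B3,B4,B5,B7,B8,B9}
  DF⁺ = {B2,B6,B8}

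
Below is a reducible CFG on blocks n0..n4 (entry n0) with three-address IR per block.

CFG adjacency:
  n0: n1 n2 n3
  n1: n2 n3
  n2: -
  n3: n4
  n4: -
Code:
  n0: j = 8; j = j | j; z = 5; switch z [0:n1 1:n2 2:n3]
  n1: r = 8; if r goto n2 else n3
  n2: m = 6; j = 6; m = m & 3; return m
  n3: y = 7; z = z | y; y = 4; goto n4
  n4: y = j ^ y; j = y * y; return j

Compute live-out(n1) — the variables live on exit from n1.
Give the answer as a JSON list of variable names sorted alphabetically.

Answer: ["j", "z"]

Working:
Per-block:
  n0: def={j,z} ue=∅
  n1: def={r} ue=∅
  n2: def={j,m} ue=∅
  n3: def={y,z} ue={z}
  n4: def={j,y} ue={j,y}

Backward fixpoint:
  live n0: ∅→{j,z}
  live n1: {j,z}→{j,z}
  live n2: ∅→∅
  live n3: {j,z}→{j,y}
  live n4: {j,y}→∅

live-out(n1) = ["j", "z"]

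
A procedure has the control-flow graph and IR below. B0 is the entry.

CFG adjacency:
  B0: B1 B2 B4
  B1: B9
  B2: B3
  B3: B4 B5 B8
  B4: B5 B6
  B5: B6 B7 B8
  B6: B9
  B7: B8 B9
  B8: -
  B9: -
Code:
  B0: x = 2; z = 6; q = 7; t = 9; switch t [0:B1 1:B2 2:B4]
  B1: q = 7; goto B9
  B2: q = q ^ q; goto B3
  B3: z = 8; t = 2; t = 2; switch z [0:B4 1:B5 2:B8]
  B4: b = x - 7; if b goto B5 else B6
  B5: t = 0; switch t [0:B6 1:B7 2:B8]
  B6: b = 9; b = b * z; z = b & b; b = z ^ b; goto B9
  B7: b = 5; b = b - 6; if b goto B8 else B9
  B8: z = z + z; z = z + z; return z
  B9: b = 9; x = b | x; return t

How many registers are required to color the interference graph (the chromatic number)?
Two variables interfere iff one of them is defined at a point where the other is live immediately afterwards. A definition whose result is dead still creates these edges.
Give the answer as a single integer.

Per-block:
  B0: {q,t,x,z} / ∅
  B1: {q} / ∅
  B2: {q} / {q}
  B3: {t,z} / ∅
  B4: {b} / {x}
  B5: {t} / ∅
  B6: {b,z} / {z}
  B7: {b} / ∅
  B8: {z} / {z}
  B9: {b,x} / {t,x}

Backward fixpoint:
  B0: in=∅ out={q,t,x,z}
  B1: in={t,x} out={t,x}
  B2: in={q,x} out={x}
  B3: in={x} out={t,x,z}
  B4: in={t,x,z} out={t,x,z}
  B5: in={x,z} out={t,x,z}
  B6: in={t,x,z} out={t,x}
  B7: in={t,x,z} out={t,x,z}
  B8: in={z} out=∅
  B9: in={t,x} out=∅

Conflict graph:
  b — {t,x,z}
  q — {t,x,z}
  t — {b,q,x,z}
  x — {b,q,t,z}
  z — {b,q,t,x}

Colouring:
  clique {b,t,x,z} ⇒ need ≥ 4
  assign b→R3 q→R3 t→R0 x→R1 z→R2 — no edge inside a register ⇒ χ ≤ 4
  χ = 4

Answer: 4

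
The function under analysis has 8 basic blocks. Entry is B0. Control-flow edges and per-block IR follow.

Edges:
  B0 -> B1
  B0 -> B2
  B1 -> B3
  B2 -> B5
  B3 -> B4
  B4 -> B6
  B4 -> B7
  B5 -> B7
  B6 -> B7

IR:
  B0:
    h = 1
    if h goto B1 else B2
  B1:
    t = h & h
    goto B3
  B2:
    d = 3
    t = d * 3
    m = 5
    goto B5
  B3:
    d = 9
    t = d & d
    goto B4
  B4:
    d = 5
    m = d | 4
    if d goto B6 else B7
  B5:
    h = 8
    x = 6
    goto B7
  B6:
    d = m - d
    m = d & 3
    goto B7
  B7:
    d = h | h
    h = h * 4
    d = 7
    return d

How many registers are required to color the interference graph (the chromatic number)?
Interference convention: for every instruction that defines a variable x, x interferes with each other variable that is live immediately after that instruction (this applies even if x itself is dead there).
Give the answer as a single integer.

Answer: 3

Analysis:
Per-block:
  B0 def {h} use ∅
  B1 def {t} use {h}
  B2 def {d,m,t} use ∅
  B3 def {d,t} use ∅
  B4 def {d,m} use ∅
  B5 def {h,x} use ∅
  B6 def {d,m} use {d,m}
  B7 def {d,h} use {h}

Liveness:
  live B0: ∅→{h}
  live B1: {h}→{h}
  live B2: ∅→∅
  live B3: {h}→{h}
  live B4: {h}→{d,h,m}
  live B5: ∅→{h}
  live B6: {d,h,m}→{h}
  live B7: {h}→∅

Conflict graph:
  d — {h,m}
  h — {d,m,t,x}
  m — {d,h}
  t — {h}
  x — {h}

Colouring:
  clique {d,h,m} ⇒ need ≥ 3
  assign d→R1 h→R0 m→R2 t→R1 x→R1 — no edge inside a register ⇒ χ ≤ 3
  χ = 3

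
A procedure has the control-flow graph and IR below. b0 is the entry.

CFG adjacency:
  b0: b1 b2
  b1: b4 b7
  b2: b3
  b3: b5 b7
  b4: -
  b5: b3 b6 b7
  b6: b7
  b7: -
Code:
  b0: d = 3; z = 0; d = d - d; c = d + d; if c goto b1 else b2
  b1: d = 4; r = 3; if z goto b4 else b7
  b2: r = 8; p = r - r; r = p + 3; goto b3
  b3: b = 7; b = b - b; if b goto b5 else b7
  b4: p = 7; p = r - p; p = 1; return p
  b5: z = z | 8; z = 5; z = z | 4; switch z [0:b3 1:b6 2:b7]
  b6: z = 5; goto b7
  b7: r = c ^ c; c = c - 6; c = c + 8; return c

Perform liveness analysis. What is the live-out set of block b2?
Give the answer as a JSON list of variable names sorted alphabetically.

Answer: ["c", "z"]

Working:
Per-block:
  b0 def {c,d,z} use ∅
  b1 def {d,r} use {z}
  b2 def {p,r} use ∅
  b3 def {b} use ∅
  b4 def {p} use {r}
  b5 def {z} use {z}
  b6 def {z} use ∅
  b7 def {c,r} use {c}

Live sets:
  b0: in=∅ out={c,z}
  b1: in={c,z} out={c,r}
  b2: in={c,z} out={c,z}
  b3: in={c,z} out={c,z}
  b4: in={r} out=∅
  b5: in={c,z} out={c,z}
  b6: in={c} out={c}
  b7: in={c} out=∅

live-out(b2) = ["c", "z"]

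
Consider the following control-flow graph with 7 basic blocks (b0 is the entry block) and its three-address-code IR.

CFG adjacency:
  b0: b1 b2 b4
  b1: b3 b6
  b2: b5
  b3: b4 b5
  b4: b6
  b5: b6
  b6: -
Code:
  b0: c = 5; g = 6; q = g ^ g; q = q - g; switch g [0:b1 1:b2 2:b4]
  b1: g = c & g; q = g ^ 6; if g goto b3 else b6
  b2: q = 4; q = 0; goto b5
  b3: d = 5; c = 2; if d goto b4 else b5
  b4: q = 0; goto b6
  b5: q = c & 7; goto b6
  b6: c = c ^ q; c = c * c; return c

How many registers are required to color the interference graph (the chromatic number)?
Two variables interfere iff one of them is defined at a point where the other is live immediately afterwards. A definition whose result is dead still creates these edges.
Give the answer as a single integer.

Block summaries:
  b0: def={c,g,q} ue=∅
  b1: def={g,q} ue={c,g}
  b2: def={q} ue=∅
  b3: def={c,d} ue=∅
  b4: def={q} ue=∅
  b5: def={q} ue={c}
  b6: def={c} ue={c,q}

Liveness:
  live b0: ∅→{c,g}
  live b1: {c,g}→{c,q}
  live b2: {c}→{c}
  live b3: ∅→{c}
  live b4: {c}→{c,q}
  live b5: {c}→{c,q}
  live b6: {c,q}→∅

Interference:
  c — {d,g,q}
  d — {c}
  g — {c,q}
  q — {c,g}

Registers:
  lower bound: {c,g,q} mutually conflict ⇒ χ ≥ 3
  assign c→c0 d→c1 g→c1 q→c2 — no edge inside a register ⇒ χ ≤ 3
  χ = 3

Answer: 3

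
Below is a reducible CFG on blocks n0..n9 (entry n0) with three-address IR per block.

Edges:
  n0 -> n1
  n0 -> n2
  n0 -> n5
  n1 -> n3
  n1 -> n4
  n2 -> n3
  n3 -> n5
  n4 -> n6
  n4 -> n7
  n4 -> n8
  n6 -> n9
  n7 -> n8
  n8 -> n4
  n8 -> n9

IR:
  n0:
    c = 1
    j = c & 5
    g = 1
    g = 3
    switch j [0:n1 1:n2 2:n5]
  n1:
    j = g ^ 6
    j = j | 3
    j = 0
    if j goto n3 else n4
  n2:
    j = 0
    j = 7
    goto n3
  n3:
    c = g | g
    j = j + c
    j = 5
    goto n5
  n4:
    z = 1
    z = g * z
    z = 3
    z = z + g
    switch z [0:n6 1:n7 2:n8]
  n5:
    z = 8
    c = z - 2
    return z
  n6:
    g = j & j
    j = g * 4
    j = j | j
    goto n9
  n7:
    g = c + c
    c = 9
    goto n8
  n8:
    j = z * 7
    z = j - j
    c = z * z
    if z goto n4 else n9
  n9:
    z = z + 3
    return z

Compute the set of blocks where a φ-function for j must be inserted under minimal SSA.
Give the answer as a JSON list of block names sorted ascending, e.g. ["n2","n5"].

Answer: ["n3", "n4", "n5", "n9"]

Working:
idom tree: n1←n0 n2←n0 n3←n0 n4←n1 n5←n0 n6←n4 n7←n4 n8←n4 n9←n4
Dom at joins:
  n3: preds {n1,n2}: {n0,n1} ∩ {n0,n2} = {n0}; idom=n0
  n4: preds {n1,n8}: {n0,n1} ∩ {n0,n1,n4,n8} = {n0,n1}; idom=n1
  n5: preds {n0,n3}: {n0} ∩ {n0,n3} = {n0}; idom=n0
  n8: preds {n4,n7}: {n0,n1,n4} ∩ {n0,n1,n4,n7} = {n0,n1,n4}; idom=n4
  n9: preds {n6,n8}: {n0,n1,n4,n6} ∩ {n0,n1,n4,n8} = {n0,n1,n4}; idom=n4

DF walk-up:
  join n3 pred n1: n1 stop@n0
  join n3 pred n2: n2 stop@n0
  join n4 pred n1: · stop@n1
  join n4 pred n8: n8→n4 stop@n1
  join n5 pred n0: · stop@n0
  join n5 pred n3: n3 stop@n0
  join n8 pred n4: · stop@n4
  join n8 pred n7: n7 stop@n4
  join n9 pred n6: n6 stop@n4
  join n9 pred n8: n8 stop@n4
  n0 → ∅
  n1 → {n3}
  n2 → {n3}
  n3 → {n5}
  n4 → {n4}
  n5 → ∅
  n6 → {n9}
  n7 → {n8}
  n8 → {n4,n9}
  n9 → ∅

φ for j: defs {n0,n1,n2,n3,n6,n8}
  DF⁺ = {n3,n4,n5,n9}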